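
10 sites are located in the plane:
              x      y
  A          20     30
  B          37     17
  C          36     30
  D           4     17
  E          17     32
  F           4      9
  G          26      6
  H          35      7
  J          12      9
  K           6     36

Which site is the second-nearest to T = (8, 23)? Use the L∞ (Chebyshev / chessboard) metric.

E

d(T,A) = max(12, 7) = 12
d(T,B) = max(29, 6) = 29
d(T,C) = max(28, 7) = 28
d(T,D) = max(4, 6) = 6
d(T,E) = max(9, 9) = 9
d(T,F) = max(4, 14) = 14
d(T,G) = max(18, 17) = 18
d(T,H) = max(27, 16) = 27
d(T,J) = max(4, 14) = 14
d(T,K) = max(2, 13) = 13
Sorted ascending: D, E, A, … — the second-nearest is E.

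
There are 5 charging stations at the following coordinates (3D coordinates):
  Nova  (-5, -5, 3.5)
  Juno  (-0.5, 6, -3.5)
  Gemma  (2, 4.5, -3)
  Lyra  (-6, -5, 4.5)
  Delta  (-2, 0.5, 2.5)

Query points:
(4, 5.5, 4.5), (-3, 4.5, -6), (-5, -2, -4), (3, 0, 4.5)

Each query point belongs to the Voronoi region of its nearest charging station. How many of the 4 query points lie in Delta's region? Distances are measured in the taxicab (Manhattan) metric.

1

(4, 5.5, 4.5) — d to each: Nova:20.5, Juno:13, Gemma:10.5, Lyra:20.5, Delta:13 → nearest is Gemma
(-3, 4.5, -6) — d to each: Nova:21, Juno:6.5, Gemma:8, Lyra:23, Delta:13.5 → nearest is Juno
(-5, -2, -4) — d to each: Nova:10.5, Juno:13, Gemma:14.5, Lyra:12.5, Delta:12 → nearest is Nova
(3, 0, 4.5) — d to each: Nova:14, Juno:17.5, Gemma:13, Lyra:14, Delta:7.5 → nearest is Delta
1 of the 4 points has Delta as nearest.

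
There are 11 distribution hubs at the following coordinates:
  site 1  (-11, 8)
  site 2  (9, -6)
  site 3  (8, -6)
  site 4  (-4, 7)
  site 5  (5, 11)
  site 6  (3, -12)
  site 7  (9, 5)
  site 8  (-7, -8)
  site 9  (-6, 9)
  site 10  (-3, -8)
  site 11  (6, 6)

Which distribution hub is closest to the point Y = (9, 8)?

site 7

Squared Euclidean distances:
d²(Y, site 1) = 400 + 0 = 400
d²(Y, site 2) = 0 + 196 = 196
d²(Y, site 3) = 1 + 196 = 197
d²(Y, site 4) = 169 + 1 = 170
d²(Y, site 5) = 16 + 9 = 25
d²(Y, site 6) = 36 + 400 = 436
d²(Y, site 7) = 0 + 9 = 9
d²(Y, site 8) = 256 + 256 = 512
d²(Y, site 9) = 225 + 1 = 226
d²(Y, site 10) = 144 + 256 = 400
d²(Y, site 11) = 9 + 4 = 13
Minimum is at site 7.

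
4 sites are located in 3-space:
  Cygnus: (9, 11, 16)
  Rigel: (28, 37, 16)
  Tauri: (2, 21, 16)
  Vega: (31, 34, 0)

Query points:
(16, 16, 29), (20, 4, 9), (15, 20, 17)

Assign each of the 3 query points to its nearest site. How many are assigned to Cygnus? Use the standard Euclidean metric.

3

(16, 16, 29) — d² to each: Cygnus:243, Rigel:754, Tauri:390, Vega:1390 → nearest is Cygnus
(20, 4, 9) — d² to each: Cygnus:219, Rigel:1202, Tauri:662, Vega:1102 → nearest is Cygnus
(15, 20, 17) — d² to each: Cygnus:118, Rigel:459, Tauri:171, Vega:741 → nearest is Cygnus
3 of the 3 points have Cygnus as nearest.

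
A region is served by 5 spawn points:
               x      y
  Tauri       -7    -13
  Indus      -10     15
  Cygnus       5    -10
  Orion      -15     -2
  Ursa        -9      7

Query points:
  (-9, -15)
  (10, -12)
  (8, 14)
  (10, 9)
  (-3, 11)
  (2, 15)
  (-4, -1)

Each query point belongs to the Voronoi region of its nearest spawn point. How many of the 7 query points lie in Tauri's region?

(-9, -15) — d² to each: Tauri:8, Indus:901, Cygnus:221, Orion:205, Ursa:484 → nearest is Tauri
(10, -12) — d² to each: Tauri:290, Indus:1129, Cygnus:29, Orion:725, Ursa:722 → nearest is Cygnus
(8, 14) — d² to each: Tauri:954, Indus:325, Cygnus:585, Orion:785, Ursa:338 → nearest is Indus
(10, 9) — d² to each: Tauri:773, Indus:436, Cygnus:386, Orion:746, Ursa:365 → nearest is Ursa
(-3, 11) — d² to each: Tauri:592, Indus:65, Cygnus:505, Orion:313, Ursa:52 → nearest is Ursa
(2, 15) — d² to each: Tauri:865, Indus:144, Cygnus:634, Orion:578, Ursa:185 → nearest is Indus
(-4, -1) — d² to each: Tauri:153, Indus:292, Cygnus:162, Orion:122, Ursa:89 → nearest is Ursa
1 of the 7 points has Tauri as nearest.

1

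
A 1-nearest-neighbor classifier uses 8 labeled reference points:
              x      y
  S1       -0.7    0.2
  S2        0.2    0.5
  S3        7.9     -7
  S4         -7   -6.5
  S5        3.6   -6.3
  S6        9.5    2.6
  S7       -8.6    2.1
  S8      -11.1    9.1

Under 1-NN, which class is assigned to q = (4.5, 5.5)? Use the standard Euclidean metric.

S6

Since √ is increasing, it suffices to compare squared distances:
|qS1|² = (4.5−(-0.7))² + (5.5−0.2)² = 27.04 + 28.09 = 55.13
|qS2|² = (4.5−0.2)² + (5.5−0.5)² = 18.49 + 25 = 43.49
|qS3|² = (4.5−7.9)² + (5.5−(-7))² = 11.56 + 156.25 = 167.81
|qS4|² = (4.5−(-7))² + (5.5−(-6.5))² = 132.25 + 144 = 276.25
|qS5|² = (4.5−3.6)² + (5.5−(-6.3))² = 0.81 + 139.24 = 140.05
|qS6|² = (4.5−9.5)² + (5.5−2.6)² = 25 + 8.41 = 33.41
|qS7|² = (4.5−(-8.6))² + (5.5−2.1)² = 171.61 + 11.56 = 183.17
|qS8|² = (4.5−(-11.1))² + (5.5−9.1)² = 243.36 + 12.96 = 256.32
Minimum is at S6.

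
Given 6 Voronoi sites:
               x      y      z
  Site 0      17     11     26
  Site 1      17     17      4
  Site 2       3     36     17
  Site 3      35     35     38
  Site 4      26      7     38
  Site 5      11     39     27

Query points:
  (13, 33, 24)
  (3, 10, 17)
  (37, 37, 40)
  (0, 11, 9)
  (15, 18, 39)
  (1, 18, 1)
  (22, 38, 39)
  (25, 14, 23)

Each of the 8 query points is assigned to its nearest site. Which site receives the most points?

(13, 33, 24) — d² to each: Site 0:504, Site 1:672, Site 2:158, Site 3:684, Site 4:1041, Site 5:49 → nearest is Site 5
(3, 10, 17) — d² to each: Site 0:278, Site 1:414, Site 2:676, Site 3:2090, Site 4:979, Site 5:1005 → nearest is Site 0
(37, 37, 40) — d² to each: Site 0:1272, Site 1:2096, Site 2:1686, Site 3:12, Site 4:1025, Site 5:849 → nearest is Site 3
(0, 11, 9) — d² to each: Site 0:578, Site 1:350, Site 2:698, Site 3:2642, Site 4:1533, Site 5:1229 → nearest is Site 1
(15, 18, 39) — d² to each: Site 0:222, Site 1:1230, Site 2:952, Site 3:690, Site 4:243, Site 5:601 → nearest is Site 0
(1, 18, 1) — d² to each: Site 0:930, Site 1:266, Site 2:584, Site 3:2814, Site 4:2115, Site 5:1217 → nearest is Site 1
(22, 38, 39) — d² to each: Site 0:923, Site 1:1691, Site 2:849, Site 3:179, Site 4:978, Site 5:266 → nearest is Site 3
(25, 14, 23) — d² to each: Site 0:82, Site 1:434, Site 2:1004, Site 3:766, Site 4:275, Site 5:837 → nearest is Site 0
Tally — Site 0:3, Site 1:2, Site 3:2, Site 5:1. Site 0 captures the most (3).

Site 0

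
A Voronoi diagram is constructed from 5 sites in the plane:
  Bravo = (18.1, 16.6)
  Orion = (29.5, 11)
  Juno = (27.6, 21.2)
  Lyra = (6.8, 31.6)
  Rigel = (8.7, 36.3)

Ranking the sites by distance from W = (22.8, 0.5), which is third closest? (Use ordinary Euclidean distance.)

Since √ is increasing, it suffices to compare squared distances:
d²(W, Bravo) = 22.09 + 259.21 = 281.3
d²(W, Orion) = 44.89 + 110.25 = 155.14
d²(W, Juno) = 23.04 + 428.49 = 451.53
d²(W, Lyra) = 256 + 967.21 = 1223.21
d²(W, Rigel) = 198.81 + 1281.64 = 1480.45
Sorted ascending: Orion, Bravo, Juno, Lyra, … — the third-nearest is Juno.

Juno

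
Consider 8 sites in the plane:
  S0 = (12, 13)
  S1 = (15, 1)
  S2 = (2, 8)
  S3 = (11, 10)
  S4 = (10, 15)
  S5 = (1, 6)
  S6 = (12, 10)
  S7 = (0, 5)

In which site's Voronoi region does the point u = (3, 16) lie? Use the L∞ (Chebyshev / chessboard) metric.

S4

d(u,S0) = max(9, 3) = 9
d(u,S1) = max(12, 15) = 15
d(u,S2) = max(1, 8) = 8
d(u,S3) = max(8, 6) = 8
d(u,S4) = max(7, 1) = 7
d(u,S5) = max(2, 10) = 10
d(u,S6) = max(9, 6) = 9
d(u,S7) = max(3, 11) = 11
Minimum is at S4.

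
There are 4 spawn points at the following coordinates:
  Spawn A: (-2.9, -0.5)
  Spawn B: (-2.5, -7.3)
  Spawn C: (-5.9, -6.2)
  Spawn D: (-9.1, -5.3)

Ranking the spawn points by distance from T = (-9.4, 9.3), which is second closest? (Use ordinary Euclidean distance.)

Spawn D

Compare squared distances (the ordering matches that of the actual distances):
d²(T, Spawn A) = (-9.4−(-2.9))² + (9.3−(-0.5))² = 42.25 + 96.04 = 138.29
d²(T, Spawn B) = (-9.4−(-2.5))² + (9.3−(-7.3))² = 47.61 + 275.56 = 323.17
d²(T, Spawn C) = (-9.4−(-5.9))² + (9.3−(-6.2))² = 12.25 + 240.25 = 252.5
d²(T, Spawn D) = (-9.4−(-9.1))² + (9.3−(-5.3))² = 0.09 + 213.16 = 213.25
Sorted ascending: Spawn A, Spawn D, Spawn C, … — the second-nearest is Spawn D.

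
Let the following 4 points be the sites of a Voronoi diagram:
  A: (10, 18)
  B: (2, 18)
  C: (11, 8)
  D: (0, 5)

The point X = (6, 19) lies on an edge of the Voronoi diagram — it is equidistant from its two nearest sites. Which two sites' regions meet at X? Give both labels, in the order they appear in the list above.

Squared distances from X to each site:
|XA|² = (6−10)² + (19−18)² = 16 + 1 = 17
|XB|² = (6−2)² + (19−18)² = 16 + 1 = 17
|XC|² = (6−11)² + (19−8)² = 25 + 121 = 146
|XD|² = (6−0)² + (19−5)² = 36 + 196 = 232
X is equidistant from A and B (both at squared distance 17), and every other site is strictly farther — so X lies on the A–B Voronoi edge.

A and B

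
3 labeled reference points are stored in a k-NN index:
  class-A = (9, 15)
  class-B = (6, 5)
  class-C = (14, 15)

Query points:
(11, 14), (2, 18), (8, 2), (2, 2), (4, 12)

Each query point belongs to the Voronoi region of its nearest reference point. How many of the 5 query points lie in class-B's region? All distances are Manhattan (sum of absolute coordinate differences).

(11, 14) — d to each: class-A:3, class-B:14, class-C:4 → nearest is class-A
(2, 18) — d to each: class-A:10, class-B:17, class-C:15 → nearest is class-A
(8, 2) — d to each: class-A:14, class-B:5, class-C:19 → nearest is class-B
(2, 2) — d to each: class-A:20, class-B:7, class-C:25 → nearest is class-B
(4, 12) — d to each: class-A:8, class-B:9, class-C:13 → nearest is class-A
2 of the 5 points have class-B as nearest.

2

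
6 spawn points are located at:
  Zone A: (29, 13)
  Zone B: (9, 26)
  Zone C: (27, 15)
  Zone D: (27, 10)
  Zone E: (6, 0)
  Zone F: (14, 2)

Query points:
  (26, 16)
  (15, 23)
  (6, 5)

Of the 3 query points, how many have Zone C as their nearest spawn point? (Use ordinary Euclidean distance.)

(26, 16) — d² to each: Zone A:18, Zone B:389, Zone C:2, Zone D:37, Zone E:656, Zone F:340 → nearest is Zone C
(15, 23) — d² to each: Zone A:296, Zone B:45, Zone C:208, Zone D:313, Zone E:610, Zone F:442 → nearest is Zone B
(6, 5) — d² to each: Zone A:593, Zone B:450, Zone C:541, Zone D:466, Zone E:25, Zone F:73 → nearest is Zone E
1 of the 3 points has Zone C as nearest.

1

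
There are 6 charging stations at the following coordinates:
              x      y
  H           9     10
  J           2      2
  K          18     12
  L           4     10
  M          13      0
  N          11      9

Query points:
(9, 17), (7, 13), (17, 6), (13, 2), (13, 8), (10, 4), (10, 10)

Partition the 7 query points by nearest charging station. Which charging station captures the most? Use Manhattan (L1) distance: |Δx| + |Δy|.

(9, 17) — d to each: H:7, J:22, K:14, L:12, M:21, N:10 → nearest is H
(7, 13) — d to each: H:5, J:16, K:12, L:6, M:19, N:8 → nearest is H
(17, 6) — d to each: H:12, J:19, K:7, L:17, M:10, N:9 → nearest is K
(13, 2) — d to each: H:12, J:11, K:15, L:17, M:2, N:9 → nearest is M
(13, 8) — d to each: H:6, J:17, K:9, L:11, M:8, N:3 → nearest is N
(10, 4) — d to each: H:7, J:10, K:16, L:12, M:7, N:6 → nearest is N
(10, 10) — d to each: H:1, J:16, K:10, L:6, M:13, N:2 → nearest is H
Tally — H:3, K:1, M:1, N:2. H captures the most (3).

H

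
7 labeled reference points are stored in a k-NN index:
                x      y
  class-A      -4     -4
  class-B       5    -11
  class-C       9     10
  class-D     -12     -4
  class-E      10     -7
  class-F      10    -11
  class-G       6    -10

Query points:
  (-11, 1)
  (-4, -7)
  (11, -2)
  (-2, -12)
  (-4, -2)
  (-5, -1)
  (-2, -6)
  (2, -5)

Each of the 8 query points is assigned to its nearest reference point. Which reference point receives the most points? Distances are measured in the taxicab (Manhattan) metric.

(-11, 1) — d to each: class-A:12, class-B:28, class-C:29, class-D:6, class-E:29, class-F:33, class-G:28 → nearest is class-D
(-4, -7) — d to each: class-A:3, class-B:13, class-C:30, class-D:11, class-E:14, class-F:18, class-G:13 → nearest is class-A
(11, -2) — d to each: class-A:17, class-B:15, class-C:14, class-D:25, class-E:6, class-F:10, class-G:13 → nearest is class-E
(-2, -12) — d to each: class-A:10, class-B:8, class-C:33, class-D:18, class-E:17, class-F:13, class-G:10 → nearest is class-B
(-4, -2) — d to each: class-A:2, class-B:18, class-C:25, class-D:10, class-E:19, class-F:23, class-G:18 → nearest is class-A
(-5, -1) — d to each: class-A:4, class-B:20, class-C:25, class-D:10, class-E:21, class-F:25, class-G:20 → nearest is class-A
(-2, -6) — d to each: class-A:4, class-B:12, class-C:27, class-D:12, class-E:13, class-F:17, class-G:12 → nearest is class-A
(2, -5) — d to each: class-A:7, class-B:9, class-C:22, class-D:15, class-E:10, class-F:14, class-G:9 → nearest is class-A
Tally — class-A:5, class-B:1, class-D:1, class-E:1. class-A captures the most (5).

class-A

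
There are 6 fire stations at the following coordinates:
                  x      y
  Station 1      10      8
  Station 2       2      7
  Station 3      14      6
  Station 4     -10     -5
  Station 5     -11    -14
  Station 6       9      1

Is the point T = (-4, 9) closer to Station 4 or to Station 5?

Compare squared distances:
d²(T, Station 4) = (-4−(-10))² + (9−(-5))² = 36 + 196 = 232
d²(T, Station 5) = (-4−(-11))² + (9−(-14))² = 49 + 529 = 578
232 < 578, so Station 4 is closer.

Station 4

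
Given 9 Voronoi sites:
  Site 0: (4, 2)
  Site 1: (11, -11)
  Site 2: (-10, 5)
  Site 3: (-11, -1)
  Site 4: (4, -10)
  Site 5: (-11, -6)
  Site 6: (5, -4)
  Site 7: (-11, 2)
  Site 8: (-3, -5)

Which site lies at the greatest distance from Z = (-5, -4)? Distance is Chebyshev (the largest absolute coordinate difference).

Site 1

d(Z, Site 0) = max(9, 6) = 9
d(Z, Site 1) = max(16, 7) = 16
d(Z, Site 2) = max(5, 9) = 9
d(Z, Site 3) = max(6, 3) = 6
d(Z, Site 4) = max(9, 6) = 9
d(Z, Site 5) = max(6, 2) = 6
d(Z, Site 6) = max(10, 0) = 10
d(Z, Site 7) = max(6, 6) = 6
d(Z, Site 8) = max(2, 1) = 2
The largest is to Site 1.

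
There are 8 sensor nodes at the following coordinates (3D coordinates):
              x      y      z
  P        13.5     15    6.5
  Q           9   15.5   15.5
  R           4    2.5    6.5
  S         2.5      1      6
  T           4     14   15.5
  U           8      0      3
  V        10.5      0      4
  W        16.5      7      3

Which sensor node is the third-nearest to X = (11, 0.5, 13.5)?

U

Compare squared distances (the ordering matches that of the actual distances):
|XP|² = (11−13.5)² + (0.5−15)² + (13.5−6.5)² = 6.25 + 210.25 + 49 = 265.5
|XQ|² = (11−9)² + (0.5−15.5)² + (13.5−15.5)² = 4 + 225 + 4 = 233
|XR|² = (11−4)² + (0.5−2.5)² + (13.5−6.5)² = 49 + 4 + 49 = 102
|XS|² = (11−2.5)² + (0.5−1)² + (13.5−6)² = 72.25 + 0.25 + 56.25 = 128.75
|XT|² = (11−4)² + (0.5−14)² + (13.5−15.5)² = 49 + 182.25 + 4 = 235.25
|XU|² = (11−8)² + (0.5−0)² + (13.5−3)² = 9 + 0.25 + 110.25 = 119.5
|XV|² = (11−10.5)² + (0.5−0)² + (13.5−4)² = 0.25 + 0.25 + 90.25 = 90.75
|XW|² = (11−16.5)² + (0.5−7)² + (13.5−3)² = 30.25 + 42.25 + 110.25 = 182.75
Sorted ascending: V, R, U, S, … — the third-nearest is U.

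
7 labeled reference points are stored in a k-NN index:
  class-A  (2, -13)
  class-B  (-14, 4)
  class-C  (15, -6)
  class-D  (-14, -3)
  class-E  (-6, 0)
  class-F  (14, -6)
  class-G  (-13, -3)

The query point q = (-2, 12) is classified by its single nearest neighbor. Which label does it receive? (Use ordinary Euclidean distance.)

Squared Euclidean distances:
d²(q, class-A) = 16 + 625 = 641
d²(q, class-B) = 144 + 64 = 208
d²(q, class-C) = 289 + 324 = 613
d²(q, class-D) = 144 + 225 = 369
d²(q, class-E) = 16 + 144 = 160
d²(q, class-F) = 256 + 324 = 580
d²(q, class-G) = 121 + 225 = 346
The smallest is to class-E, so q lies in the Voronoi region of class-E.

class-E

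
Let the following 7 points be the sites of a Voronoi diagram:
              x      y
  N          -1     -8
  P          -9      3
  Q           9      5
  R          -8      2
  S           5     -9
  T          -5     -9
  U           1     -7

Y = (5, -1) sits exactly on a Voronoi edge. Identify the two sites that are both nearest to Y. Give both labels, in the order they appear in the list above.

Squared distances from Y to each site:
|YN|² = (5−(-1))² + (-1−(-8))² = 36 + 49 = 85
|YP|² = (5−(-9))² + (-1−3)² = 196 + 16 = 212
|YQ|² = (5−9)² + (-1−5)² = 16 + 36 = 52
|YR|² = (5−(-8))² + (-1−2)² = 169 + 9 = 178
|YS|² = (5−5)² + (-1−(-9))² = 0 + 64 = 64
|YT|² = (5−(-5))² + (-1−(-9))² = 100 + 64 = 164
|YU|² = (5−1)² + (-1−(-7))² = 16 + 36 = 52
Y is equidistant from Q and U (both at squared distance 52), and every other site is strictly farther — so Y lies on the Q–U Voronoi edge.

Q and U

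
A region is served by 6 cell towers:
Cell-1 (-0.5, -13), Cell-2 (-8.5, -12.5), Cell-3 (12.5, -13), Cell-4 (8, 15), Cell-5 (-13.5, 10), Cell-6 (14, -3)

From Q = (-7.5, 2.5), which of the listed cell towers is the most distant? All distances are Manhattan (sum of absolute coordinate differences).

Cell-3

d(Q, Cell-1) = |-7.5−(-0.5)| + |2.5−(-13)| = 7 + 15.5 = 22.5
d(Q, Cell-2) = |-7.5−(-8.5)| + |2.5−(-12.5)| = 1 + 15 = 16
d(Q, Cell-3) = |-7.5−12.5| + |2.5−(-13)| = 20 + 15.5 = 35.5
d(Q, Cell-4) = |-7.5−8| + |2.5−15| = 15.5 + 12.5 = 28
d(Q, Cell-5) = |-7.5−(-13.5)| + |2.5−10| = 6 + 7.5 = 13.5
d(Q, Cell-6) = |-7.5−14| + |2.5−(-3)| = 21.5 + 5.5 = 27
The largest is to Cell-3.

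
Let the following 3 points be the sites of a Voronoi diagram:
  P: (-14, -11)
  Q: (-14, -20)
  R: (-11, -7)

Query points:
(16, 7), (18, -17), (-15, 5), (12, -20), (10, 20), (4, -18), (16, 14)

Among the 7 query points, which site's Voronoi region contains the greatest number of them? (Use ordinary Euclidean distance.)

R

(16, 7) — d² to each: P:1224, Q:1629, R:925 → nearest is R
(18, -17) — d² to each: P:1060, Q:1033, R:941 → nearest is R
(-15, 5) — d² to each: P:257, Q:626, R:160 → nearest is R
(12, -20) — d² to each: P:757, Q:676, R:698 → nearest is Q
(10, 20) — d² to each: P:1537, Q:2176, R:1170 → nearest is R
(4, -18) — d² to each: P:373, Q:328, R:346 → nearest is Q
(16, 14) — d² to each: P:1525, Q:2056, R:1170 → nearest is R
Tally — Q:2, R:5. R captures the most (5).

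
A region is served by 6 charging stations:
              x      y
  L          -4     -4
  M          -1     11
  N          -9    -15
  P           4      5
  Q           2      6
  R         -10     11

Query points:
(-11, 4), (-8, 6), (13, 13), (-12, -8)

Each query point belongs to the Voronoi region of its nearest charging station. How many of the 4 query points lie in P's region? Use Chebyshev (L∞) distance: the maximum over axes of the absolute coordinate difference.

1

(-11, 4) — d to each: L:8, M:10, N:19, P:15, Q:13, R:7 → nearest is R
(-8, 6) — d to each: L:10, M:7, N:21, P:12, Q:10, R:5 → nearest is R
(13, 13) — d to each: L:17, M:14, N:28, P:9, Q:11, R:23 → nearest is P
(-12, -8) — d to each: L:8, M:19, N:7, P:16, Q:14, R:19 → nearest is N
1 of the 4 points has P as nearest.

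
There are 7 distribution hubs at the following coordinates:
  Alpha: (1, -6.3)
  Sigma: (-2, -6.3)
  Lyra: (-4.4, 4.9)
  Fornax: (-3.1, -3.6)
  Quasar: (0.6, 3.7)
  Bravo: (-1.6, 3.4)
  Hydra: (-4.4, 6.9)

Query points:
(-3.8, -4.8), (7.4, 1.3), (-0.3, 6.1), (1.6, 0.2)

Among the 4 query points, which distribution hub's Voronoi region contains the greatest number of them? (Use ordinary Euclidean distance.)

Quasar

(-3.8, -4.8) — d² to each: Alpha:25.29, Sigma:5.49, Lyra:94.45, Fornax:1.93, Quasar:91.61, Bravo:72.08, Hydra:137.25 → nearest is Fornax
(7.4, 1.3) — d² to each: Alpha:98.72, Sigma:146.12, Lyra:152.2, Fornax:134.26, Quasar:52, Bravo:85.41, Hydra:170.6 → nearest is Quasar
(-0.3, 6.1) — d² to each: Alpha:155.45, Sigma:156.65, Lyra:18.25, Fornax:101.93, Quasar:6.57, Bravo:8.98, Hydra:17.45 → nearest is Quasar
(1.6, 0.2) — d² to each: Alpha:42.61, Sigma:55.21, Lyra:58.09, Fornax:36.53, Quasar:13.25, Bravo:20.48, Hydra:80.89 → nearest is Quasar
Tally — Fornax:1, Quasar:3. Quasar captures the most (3).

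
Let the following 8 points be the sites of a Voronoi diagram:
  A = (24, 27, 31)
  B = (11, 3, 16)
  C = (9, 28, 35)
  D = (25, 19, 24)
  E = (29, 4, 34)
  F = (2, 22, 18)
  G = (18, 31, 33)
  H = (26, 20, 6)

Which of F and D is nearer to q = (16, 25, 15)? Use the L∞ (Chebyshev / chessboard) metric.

D

d(q,F) = max(14, 3, 3) = 14
d(q,D) = max(9, 6, 9) = 9
14 > 9, so D is closer.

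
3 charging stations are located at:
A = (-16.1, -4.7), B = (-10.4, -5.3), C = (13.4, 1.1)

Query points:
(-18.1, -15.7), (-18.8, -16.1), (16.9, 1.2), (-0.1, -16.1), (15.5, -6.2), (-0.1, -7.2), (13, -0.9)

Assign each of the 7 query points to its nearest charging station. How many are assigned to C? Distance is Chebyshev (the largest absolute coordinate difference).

(-18.1, -15.7) — d to each: A:11, B:10.4, C:31.5 → nearest is B
(-18.8, -16.1) — d to each: A:11.4, B:10.8, C:32.2 → nearest is B
(16.9, 1.2) — d to each: A:33, B:27.3, C:3.5 → nearest is C
(-0.1, -16.1) — d to each: A:16, B:10.8, C:17.2 → nearest is B
(15.5, -6.2) — d to each: A:31.6, B:25.9, C:7.3 → nearest is C
(-0.1, -7.2) — d to each: A:16, B:10.3, C:13.5 → nearest is B
(13, -0.9) — d to each: A:29.1, B:23.4, C:2 → nearest is C
3 of the 7 points have C as nearest.

3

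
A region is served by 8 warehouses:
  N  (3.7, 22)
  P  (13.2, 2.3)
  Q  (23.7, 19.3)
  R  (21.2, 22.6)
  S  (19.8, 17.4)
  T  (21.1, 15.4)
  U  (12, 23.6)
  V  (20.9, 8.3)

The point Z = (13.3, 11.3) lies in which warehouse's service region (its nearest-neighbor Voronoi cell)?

V

Squared Euclidean distances:
|ZN|² = (13.3−3.7)² + (11.3−22)² = 92.16 + 114.49 = 206.65
|ZP|² = (13.3−13.2)² + (11.3−2.3)² = 0.01 + 81 = 81.01
|ZQ|² = (13.3−23.7)² + (11.3−19.3)² = 108.16 + 64 = 172.16
|ZR|² = (13.3−21.2)² + (11.3−22.6)² = 62.41 + 127.69 = 190.1
|ZS|² = (13.3−19.8)² + (11.3−17.4)² = 42.25 + 37.21 = 79.46
|ZT|² = (13.3−21.1)² + (11.3−15.4)² = 60.84 + 16.81 = 77.65
|ZU|² = (13.3−12)² + (11.3−23.6)² = 1.69 + 151.29 = 152.98
|ZV|² = (13.3−20.9)² + (11.3−8.3)² = 57.76 + 9 = 66.76
Minimum is at V.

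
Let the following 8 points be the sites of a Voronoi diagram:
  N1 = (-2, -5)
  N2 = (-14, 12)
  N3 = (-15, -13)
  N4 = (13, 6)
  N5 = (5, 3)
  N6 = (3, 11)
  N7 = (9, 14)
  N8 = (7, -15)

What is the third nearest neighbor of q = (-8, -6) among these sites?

Since √ is increasing, it suffices to compare squared distances:
|qN1|² = 36 + 1 = 37
|qN2|² = 36 + 324 = 360
|qN3|² = 49 + 49 = 98
|qN4|² = 441 + 144 = 585
|qN5|² = 169 + 81 = 250
|qN6|² = 121 + 289 = 410
|qN7|² = 289 + 400 = 689
|qN8|² = 225 + 81 = 306
Sorted ascending: N1, N3, N5, N8, … — the third-nearest is N5.

N5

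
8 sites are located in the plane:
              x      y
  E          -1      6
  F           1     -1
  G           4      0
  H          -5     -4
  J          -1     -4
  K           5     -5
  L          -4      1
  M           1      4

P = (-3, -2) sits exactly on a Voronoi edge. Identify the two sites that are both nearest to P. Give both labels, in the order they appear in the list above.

Squared distances from P to each site:
|PE|² = (-3−(-1))² + (-2−6)² = 4 + 64 = 68
|PF|² = (-3−1)² + (-2−(-1))² = 16 + 1 = 17
|PG|² = (-3−4)² + (-2−0)² = 49 + 4 = 53
|PH|² = (-3−(-5))² + (-2−(-4))² = 4 + 4 = 8
|PJ|² = (-3−(-1))² + (-2−(-4))² = 4 + 4 = 8
|PK|² = (-3−5)² + (-2−(-5))² = 64 + 9 = 73
|PL|² = (-3−(-4))² + (-2−1)² = 1 + 9 = 10
|PM|² = (-3−1)² + (-2−4)² = 16 + 36 = 52
P is equidistant from H and J (both at squared distance 8), and every other site is strictly farther — so P lies on the H–J Voronoi edge.

H and J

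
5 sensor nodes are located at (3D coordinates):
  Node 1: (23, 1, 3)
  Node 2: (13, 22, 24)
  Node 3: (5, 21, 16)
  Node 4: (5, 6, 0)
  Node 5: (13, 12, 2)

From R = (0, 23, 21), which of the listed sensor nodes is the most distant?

Node 1

Since √ is increasing, it suffices to compare squared distances:
d²(R, Node 1) = (0−23)² + (23−1)² + (21−3)² = 529 + 484 + 324 = 1337
d²(R, Node 2) = (0−13)² + (23−22)² + (21−24)² = 169 + 1 + 9 = 179
d²(R, Node 3) = (0−5)² + (23−21)² + (21−16)² = 25 + 4 + 25 = 54
d²(R, Node 4) = (0−5)² + (23−6)² + (21−0)² = 25 + 289 + 441 = 755
d²(R, Node 5) = (0−13)² + (23−12)² + (21−2)² = 169 + 121 + 361 = 651
The largest is to Node 1.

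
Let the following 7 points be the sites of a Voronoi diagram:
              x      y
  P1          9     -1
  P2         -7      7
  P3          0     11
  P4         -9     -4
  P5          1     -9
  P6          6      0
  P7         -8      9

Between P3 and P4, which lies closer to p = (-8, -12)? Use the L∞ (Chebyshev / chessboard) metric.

d(p,P3) = max(8, 23) = 23
d(p,P4) = max(1, 8) = 8
23 > 8, so P4 is closer.

P4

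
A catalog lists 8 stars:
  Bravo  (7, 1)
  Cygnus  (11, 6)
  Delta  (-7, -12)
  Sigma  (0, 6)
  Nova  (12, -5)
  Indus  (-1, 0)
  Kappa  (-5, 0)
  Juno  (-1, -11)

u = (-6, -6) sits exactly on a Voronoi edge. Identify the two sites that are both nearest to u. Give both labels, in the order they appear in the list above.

Squared distances from u to each site:
d²(u, Bravo) = (-6−7)² + (-6−1)² = 169 + 49 = 218
d²(u, Cygnus) = (-6−11)² + (-6−6)² = 289 + 144 = 433
d²(u, Delta) = (-6−(-7))² + (-6−(-12))² = 1 + 36 = 37
d²(u, Sigma) = (-6−0)² + (-6−6)² = 36 + 144 = 180
d²(u, Nova) = (-6−12)² + (-6−(-5))² = 324 + 1 = 325
d²(u, Indus) = (-6−(-1))² + (-6−0)² = 25 + 36 = 61
d²(u, Kappa) = (-6−(-5))² + (-6−0)² = 1 + 36 = 37
d²(u, Juno) = (-6−(-1))² + (-6−(-11))² = 25 + 25 = 50
u is equidistant from Delta and Kappa (both at squared distance 37), and every other site is strictly farther — so u lies on the Delta–Kappa Voronoi edge.

Delta and Kappa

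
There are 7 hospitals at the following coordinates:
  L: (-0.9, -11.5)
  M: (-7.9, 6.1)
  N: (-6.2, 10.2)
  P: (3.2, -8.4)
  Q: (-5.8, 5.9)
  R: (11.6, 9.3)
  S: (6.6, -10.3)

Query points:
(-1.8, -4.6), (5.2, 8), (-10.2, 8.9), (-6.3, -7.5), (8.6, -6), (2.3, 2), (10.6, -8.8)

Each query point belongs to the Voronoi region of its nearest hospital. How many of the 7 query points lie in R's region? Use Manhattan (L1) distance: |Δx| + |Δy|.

(-1.8, -4.6) — d to each: L:7.8, M:16.8, N:19.2, P:8.8, Q:14.5, R:27.3, S:14.1 → nearest is L
(5.2, 8) — d to each: L:25.6, M:15, N:13.6, P:18.4, Q:13.1, R:7.7, S:19.7 → nearest is R
(-10.2, 8.9) — d to each: L:29.7, M:5.1, N:5.3, P:30.7, Q:7.4, R:22.2, S:36 → nearest is M
(-6.3, -7.5) — d to each: L:9.4, M:15.2, N:17.8, P:10.4, Q:13.9, R:34.7, S:15.7 → nearest is L
(8.6, -6) — d to each: L:15, M:28.6, N:31, P:7.8, Q:26.3, R:18.3, S:6.3 → nearest is S
(2.3, 2) — d to each: L:16.7, M:14.3, N:16.7, P:11.3, Q:12, R:16.6, S:16.6 → nearest is P
(10.6, -8.8) — d to each: L:14.2, M:33.4, N:35.8, P:7.8, Q:31.1, R:19.1, S:5.5 → nearest is S
1 of the 7 points has R as nearest.

1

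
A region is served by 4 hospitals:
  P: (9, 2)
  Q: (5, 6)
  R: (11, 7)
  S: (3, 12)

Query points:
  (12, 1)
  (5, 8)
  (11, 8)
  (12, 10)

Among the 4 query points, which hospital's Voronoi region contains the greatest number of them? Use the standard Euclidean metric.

R

(12, 1) — d² to each: P:10, Q:74, R:37, S:202 → nearest is P
(5, 8) — d² to each: P:52, Q:4, R:37, S:20 → nearest is Q
(11, 8) — d² to each: P:40, Q:40, R:1, S:80 → nearest is R
(12, 10) — d² to each: P:73, Q:65, R:10, S:85 → nearest is R
Tally — P:1, Q:1, R:2. R captures the most (2).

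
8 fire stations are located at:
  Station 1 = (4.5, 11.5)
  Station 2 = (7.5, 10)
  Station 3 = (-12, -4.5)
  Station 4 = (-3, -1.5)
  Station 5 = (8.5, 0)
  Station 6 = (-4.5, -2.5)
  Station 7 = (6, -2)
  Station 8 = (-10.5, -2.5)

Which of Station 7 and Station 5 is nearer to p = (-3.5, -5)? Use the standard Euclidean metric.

Compare squared distances:
d²(p, Station 7) = (-3.5−6)² + (-5−(-2))² = 90.25 + 9 = 99.25
d²(p, Station 5) = (-3.5−8.5)² + (-5−0)² = 144 + 25 = 169
99.25 < 169, so Station 7 is closer.

Station 7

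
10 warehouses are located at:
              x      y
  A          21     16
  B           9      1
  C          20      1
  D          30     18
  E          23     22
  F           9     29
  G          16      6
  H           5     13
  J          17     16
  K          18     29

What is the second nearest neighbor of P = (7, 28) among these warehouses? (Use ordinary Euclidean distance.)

K

Squared Euclidean distances:
|PA|² = 196 + 144 = 340
|PB|² = 4 + 729 = 733
|PC|² = 169 + 729 = 898
|PD|² = 529 + 100 = 629
|PE|² = 256 + 36 = 292
|PF|² = 4 + 1 = 5
|PG|² = 81 + 484 = 565
|PH|² = 4 + 225 = 229
|PJ|² = 100 + 144 = 244
|PK|² = 121 + 1 = 122
Sorted ascending: F, K, H, … — the second-nearest is K.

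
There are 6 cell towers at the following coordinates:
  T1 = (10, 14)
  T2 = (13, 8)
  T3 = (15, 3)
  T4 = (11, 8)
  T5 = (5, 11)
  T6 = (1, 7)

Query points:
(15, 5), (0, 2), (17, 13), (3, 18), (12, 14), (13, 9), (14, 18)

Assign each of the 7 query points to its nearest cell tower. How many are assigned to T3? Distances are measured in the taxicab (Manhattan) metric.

1

(15, 5) — d to each: T1:14, T2:5, T3:2, T4:7, T5:16, T6:16 → nearest is T3
(0, 2) — d to each: T1:22, T2:19, T3:16, T4:17, T5:14, T6:6 → nearest is T6
(17, 13) — d to each: T1:8, T2:9, T3:12, T4:11, T5:14, T6:22 → nearest is T1
(3, 18) — d to each: T1:11, T2:20, T3:27, T4:18, T5:9, T6:13 → nearest is T5
(12, 14) — d to each: T1:2, T2:7, T3:14, T4:7, T5:10, T6:18 → nearest is T1
(13, 9) — d to each: T1:8, T2:1, T3:8, T4:3, T5:10, T6:14 → nearest is T2
(14, 18) — d to each: T1:8, T2:11, T3:16, T4:13, T5:16, T6:24 → nearest is T1
1 of the 7 points has T3 as nearest.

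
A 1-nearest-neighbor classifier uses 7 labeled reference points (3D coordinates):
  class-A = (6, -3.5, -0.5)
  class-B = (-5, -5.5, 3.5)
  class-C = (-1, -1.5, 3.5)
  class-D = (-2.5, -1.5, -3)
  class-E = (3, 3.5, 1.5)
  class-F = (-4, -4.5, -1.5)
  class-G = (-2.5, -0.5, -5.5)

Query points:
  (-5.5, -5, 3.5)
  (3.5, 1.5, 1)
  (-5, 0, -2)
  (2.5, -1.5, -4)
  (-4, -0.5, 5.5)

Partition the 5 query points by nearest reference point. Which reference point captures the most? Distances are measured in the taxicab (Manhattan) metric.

class-D

(-5.5, -5, 3.5) — d to each: class-A:17, class-B:1, class-C:8, class-D:13, class-E:19, class-F:7, class-G:16.5 → nearest is class-B
(3.5, 1.5, 1) — d to each: class-A:9, class-B:18, class-C:10, class-D:13, class-E:3, class-F:16, class-G:14.5 → nearest is class-E
(-5, 0, -2) — d to each: class-A:16, class-B:11, class-C:11, class-D:5, class-E:15, class-F:6, class-G:6.5 → nearest is class-D
(2.5, -1.5, -4) — d to each: class-A:9, class-B:19, class-C:11, class-D:6, class-E:11, class-F:12, class-G:7.5 → nearest is class-D
(-4, -0.5, 5.5) — d to each: class-A:19, class-B:8, class-C:6, class-D:11, class-E:15, class-F:11, class-G:12.5 → nearest is class-C
Tally — class-B:1, class-C:1, class-D:2, class-E:1. class-D captures the most (2).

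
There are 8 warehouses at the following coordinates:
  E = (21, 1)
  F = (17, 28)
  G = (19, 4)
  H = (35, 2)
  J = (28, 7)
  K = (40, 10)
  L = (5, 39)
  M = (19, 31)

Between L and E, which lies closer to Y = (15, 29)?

Compare squared distances:
|YL|² = (15−5)² + (29−39)² = 100 + 100 = 200
|YE|² = (15−21)² + (29−1)² = 36 + 784 = 820
200 < 820, so L is closer.

L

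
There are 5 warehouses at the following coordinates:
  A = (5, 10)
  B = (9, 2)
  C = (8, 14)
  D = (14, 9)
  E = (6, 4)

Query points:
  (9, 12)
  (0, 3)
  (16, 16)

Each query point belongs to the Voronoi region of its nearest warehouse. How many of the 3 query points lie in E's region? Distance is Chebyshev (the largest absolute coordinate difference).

(9, 12) — d to each: A:4, B:10, C:2, D:5, E:8 → nearest is C
(0, 3) — d to each: A:7, B:9, C:11, D:14, E:6 → nearest is E
(16, 16) — d to each: A:11, B:14, C:8, D:7, E:12 → nearest is D
1 of the 3 points has E as nearest.

1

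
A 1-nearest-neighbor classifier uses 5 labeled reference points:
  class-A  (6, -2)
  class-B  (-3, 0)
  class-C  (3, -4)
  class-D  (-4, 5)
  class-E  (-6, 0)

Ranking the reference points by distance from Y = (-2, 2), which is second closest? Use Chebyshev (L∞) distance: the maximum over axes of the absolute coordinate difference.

class-D

d(Y, class-A) = max(8, 4) = 8
d(Y, class-B) = max(1, 2) = 2
d(Y, class-C) = max(5, 6) = 6
d(Y, class-D) = max(2, 3) = 3
d(Y, class-E) = max(4, 2) = 4
Sorted ascending: class-B, class-D, class-E, … — the second-nearest is class-D.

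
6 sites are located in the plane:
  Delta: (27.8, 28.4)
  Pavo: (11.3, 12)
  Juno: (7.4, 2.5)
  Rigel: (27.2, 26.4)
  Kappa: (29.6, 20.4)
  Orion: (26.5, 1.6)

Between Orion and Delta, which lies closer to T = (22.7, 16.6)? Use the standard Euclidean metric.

Delta

Compare squared distances:
d²(T, Orion) = (22.7−26.5)² + (16.6−1.6)² = 14.44 + 225 = 239.44
d²(T, Delta) = (22.7−27.8)² + (16.6−28.4)² = 26.01 + 139.24 = 165.25
239.44 > 165.25, so Delta is closer.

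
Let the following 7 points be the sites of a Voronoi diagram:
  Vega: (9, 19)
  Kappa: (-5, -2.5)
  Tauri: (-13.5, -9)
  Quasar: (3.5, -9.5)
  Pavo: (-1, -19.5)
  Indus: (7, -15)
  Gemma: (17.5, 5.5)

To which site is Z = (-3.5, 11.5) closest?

Compare squared distances (the ordering matches that of the actual distances):
d²(Z, Vega) = (-3.5−9)² + (11.5−19)² = 156.25 + 56.25 = 212.5
d²(Z, Kappa) = (-3.5−(-5))² + (11.5−(-2.5))² = 2.25 + 196 = 198.25
d²(Z, Tauri) = (-3.5−(-13.5))² + (11.5−(-9))² = 100 + 420.25 = 520.25
d²(Z, Quasar) = (-3.5−3.5)² + (11.5−(-9.5))² = 49 + 441 = 490
d²(Z, Pavo) = (-3.5−(-1))² + (11.5−(-19.5))² = 6.25 + 961 = 967.25
d²(Z, Indus) = (-3.5−7)² + (11.5−(-15))² = 110.25 + 702.25 = 812.5
d²(Z, Gemma) = (-3.5−17.5)² + (11.5−5.5)² = 441 + 36 = 477
The smallest is to Kappa, so Z lies in the Voronoi region of Kappa.

Kappa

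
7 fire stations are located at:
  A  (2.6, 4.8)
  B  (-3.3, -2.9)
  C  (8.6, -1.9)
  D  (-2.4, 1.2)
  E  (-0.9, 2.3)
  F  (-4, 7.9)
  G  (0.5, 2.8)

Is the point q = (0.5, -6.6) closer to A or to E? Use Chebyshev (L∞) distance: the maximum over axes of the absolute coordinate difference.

d(q,A) = max(2.1, 11.4) = 11.4
d(q,E) = max(1.4, 8.9) = 8.9
11.4 > 8.9, so E is closer.

E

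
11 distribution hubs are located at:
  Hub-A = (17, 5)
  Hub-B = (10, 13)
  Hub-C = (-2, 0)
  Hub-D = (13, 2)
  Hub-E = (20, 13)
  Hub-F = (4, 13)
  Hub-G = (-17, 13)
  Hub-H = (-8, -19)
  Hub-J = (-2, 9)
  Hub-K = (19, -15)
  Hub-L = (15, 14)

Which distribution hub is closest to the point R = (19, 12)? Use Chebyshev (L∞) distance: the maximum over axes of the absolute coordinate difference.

d(R, Hub-A) = max(2, 7) = 7
d(R, Hub-B) = max(9, 1) = 9
d(R, Hub-C) = max(21, 12) = 21
d(R, Hub-D) = max(6, 10) = 10
d(R, Hub-E) = max(1, 1) = 1
d(R, Hub-F) = max(15, 1) = 15
d(R, Hub-G) = max(36, 1) = 36
d(R, Hub-H) = max(27, 31) = 31
d(R, Hub-J) = max(21, 3) = 21
d(R, Hub-K) = max(0, 27) = 27
d(R, Hub-L) = max(4, 2) = 4
Hub-E is nearest.

Hub-E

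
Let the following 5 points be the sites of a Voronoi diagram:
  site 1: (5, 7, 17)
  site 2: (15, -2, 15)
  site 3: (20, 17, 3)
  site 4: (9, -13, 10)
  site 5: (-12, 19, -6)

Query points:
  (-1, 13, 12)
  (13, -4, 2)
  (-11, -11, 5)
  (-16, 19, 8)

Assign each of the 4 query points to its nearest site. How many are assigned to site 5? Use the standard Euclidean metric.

1

(-1, 13, 12) — d² to each: site 1:97, site 2:490, site 3:538, site 4:780, site 5:481 → nearest is site 1
(13, -4, 2) — d² to each: site 1:410, site 2:177, site 3:491, site 4:161, site 5:1218 → nearest is site 4
(-11, -11, 5) — d² to each: site 1:724, site 2:857, site 3:1749, site 4:429, site 5:1022 → nearest is site 4
(-16, 19, 8) — d² to each: site 1:666, site 2:1451, site 3:1325, site 4:1653, site 5:212 → nearest is site 5
1 of the 4 points has site 5 as nearest.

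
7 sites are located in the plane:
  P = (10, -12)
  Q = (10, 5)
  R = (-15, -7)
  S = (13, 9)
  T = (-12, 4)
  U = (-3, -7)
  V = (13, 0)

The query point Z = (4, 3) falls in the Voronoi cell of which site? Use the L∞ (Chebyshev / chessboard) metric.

d(Z,P) = max(6, 15) = 15
d(Z,Q) = max(6, 2) = 6
d(Z,R) = max(19, 10) = 19
d(Z,S) = max(9, 6) = 9
d(Z,T) = max(16, 1) = 16
d(Z,U) = max(7, 10) = 10
d(Z,V) = max(9, 3) = 9
The smallest is to Q, so Z lies in the Voronoi region of Q.

Q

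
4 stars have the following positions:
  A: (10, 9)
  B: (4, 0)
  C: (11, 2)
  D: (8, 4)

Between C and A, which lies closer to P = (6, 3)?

Compare squared distances:
|PC|² = (6−11)² + (3−2)² = 25 + 1 = 26
|PA|² = (6−10)² + (3−9)² = 16 + 36 = 52
26 < 52, so C is closer.

C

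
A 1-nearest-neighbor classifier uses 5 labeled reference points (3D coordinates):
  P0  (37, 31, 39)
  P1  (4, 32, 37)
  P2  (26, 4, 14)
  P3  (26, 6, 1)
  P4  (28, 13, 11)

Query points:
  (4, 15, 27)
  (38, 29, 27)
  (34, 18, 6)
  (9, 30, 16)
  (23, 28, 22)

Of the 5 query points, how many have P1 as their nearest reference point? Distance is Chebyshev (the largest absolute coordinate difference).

1

(4, 15, 27) — d to each: P0:33, P1:17, P2:22, P3:26, P4:24 → nearest is P1
(38, 29, 27) — d to each: P0:12, P1:34, P2:25, P3:26, P4:16 → nearest is P0
(34, 18, 6) — d to each: P0:33, P1:31, P2:14, P3:12, P4:6 → nearest is P4
(9, 30, 16) — d to each: P0:28, P1:21, P2:26, P3:24, P4:19 → nearest is P4
(23, 28, 22) — d to each: P0:17, P1:19, P2:24, P3:22, P4:15 → nearest is P4
1 of the 5 points has P1 as nearest.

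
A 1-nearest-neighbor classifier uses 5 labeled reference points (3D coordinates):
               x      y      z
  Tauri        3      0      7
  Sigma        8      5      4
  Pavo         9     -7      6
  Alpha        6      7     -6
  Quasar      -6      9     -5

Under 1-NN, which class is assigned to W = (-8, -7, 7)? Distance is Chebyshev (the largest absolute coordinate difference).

Tauri

d(W, Tauri) = max(11, 7, 0) = 11
d(W, Sigma) = max(16, 12, 3) = 16
d(W, Pavo) = max(17, 0, 1) = 17
d(W, Alpha) = max(14, 14, 13) = 14
d(W, Quasar) = max(2, 16, 12) = 16
Minimum is at Tauri.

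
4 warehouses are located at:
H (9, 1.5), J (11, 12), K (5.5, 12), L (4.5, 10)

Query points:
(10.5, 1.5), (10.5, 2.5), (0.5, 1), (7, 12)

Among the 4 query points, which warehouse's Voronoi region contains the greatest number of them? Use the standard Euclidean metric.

H

(10.5, 1.5) — d² to each: H:2.25, J:110.5, K:135.25, L:108.25 → nearest is H
(10.5, 2.5) — d² to each: H:3.25, J:90.5, K:115.25, L:92.25 → nearest is H
(0.5, 1) — d² to each: H:72.5, J:231.25, K:146, L:97 → nearest is H
(7, 12) — d² to each: H:114.25, J:16, K:2.25, L:10.25 → nearest is K
Tally — H:3, K:1. H captures the most (3).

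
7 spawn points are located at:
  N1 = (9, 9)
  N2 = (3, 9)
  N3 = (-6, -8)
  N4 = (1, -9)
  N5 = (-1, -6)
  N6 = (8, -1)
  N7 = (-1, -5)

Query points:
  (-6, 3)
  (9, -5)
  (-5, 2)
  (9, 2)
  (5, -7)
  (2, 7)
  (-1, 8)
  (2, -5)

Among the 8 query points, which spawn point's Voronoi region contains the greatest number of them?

(-6, 3) — d² to each: N1:261, N2:117, N3:121, N4:193, N5:106, N6:212, N7:89 → nearest is N7
(9, -5) — d² to each: N1:196, N2:232, N3:234, N4:80, N5:101, N6:17, N7:100 → nearest is N6
(-5, 2) — d² to each: N1:245, N2:113, N3:101, N4:157, N5:80, N6:178, N7:65 → nearest is N7
(9, 2) — d² to each: N1:49, N2:85, N3:325, N4:185, N5:164, N6:10, N7:149 → nearest is N6
(5, -7) — d² to each: N1:272, N2:260, N3:122, N4:20, N5:37, N6:45, N7:40 → nearest is N4
(2, 7) — d² to each: N1:53, N2:5, N3:289, N4:257, N5:178, N6:100, N7:153 → nearest is N2
(-1, 8) — d² to each: N1:101, N2:17, N3:281, N4:293, N5:196, N6:162, N7:169 → nearest is N2
(2, -5) — d² to each: N1:245, N2:197, N3:73, N4:17, N5:10, N6:52, N7:9 → nearest is N7
Tally — N2:2, N4:1, N6:2, N7:3. N7 captures the most (3).

N7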